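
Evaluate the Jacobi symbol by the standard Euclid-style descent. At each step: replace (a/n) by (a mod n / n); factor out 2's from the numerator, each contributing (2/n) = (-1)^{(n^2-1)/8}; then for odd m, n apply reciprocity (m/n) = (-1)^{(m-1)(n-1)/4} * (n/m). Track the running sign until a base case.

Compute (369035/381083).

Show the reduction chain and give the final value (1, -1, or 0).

1

reciprocity: (369035/381083) = -1·(381083/369035) since 369035 mod 4 = 3, 381083 mod 4 = 3; sign now -1
(381083/369035) = (12048/369035)   [reduce mod 369035]
12048 = 2^4·753; (2/369035) = -1 since 369035 mod 8 = 3, so (12048/369035) = (-1)^4·(753/369035); sign now -1
reciprocity: (753/369035) = +1·(369035/753) since 753 mod 4 = 1, 369035 mod 4 = 3; sign now -1
(369035/753) = (65/753)   [reduce mod 753]
reciprocity: (65/753) = +1·(753/65) since 65 mod 4 = 1, 753 mod 4 = 1; sign now -1
(753/65) = (38/65)   [reduce mod 65]
38 = 2^1·19; (2/65) = +1 since 65 mod 8 = 1, so (38/65) = (+1)^1·(19/65); sign now -1
reciprocity: (19/65) = +1·(65/19) since 19 mod 4 = 3, 65 mod 4 = 1; sign now -1
(65/19) = (8/19)   [reduce mod 19]
8 = 2^3·1; (2/19) = -1 since 19 mod 8 = 3, so (8/19) = (-1)^3·(1/19); sign now +1
(1/19) = 1; final value = sign = +1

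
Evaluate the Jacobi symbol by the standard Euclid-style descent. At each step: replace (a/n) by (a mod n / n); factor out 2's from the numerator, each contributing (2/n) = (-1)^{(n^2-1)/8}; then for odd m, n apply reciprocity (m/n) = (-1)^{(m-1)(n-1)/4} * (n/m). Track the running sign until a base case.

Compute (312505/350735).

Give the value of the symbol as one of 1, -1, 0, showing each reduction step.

reciprocity: (312505/350735) = +1·(350735/312505) since 312505 mod 4 = 1, 350735 mod 4 = 3; sign now +1
(350735/312505) = (38230/312505)   [reduce mod 312505]
38230 = 2^1·19115; (2/312505) = +1 since 312505 mod 8 = 1, so (38230/312505) = (+1)^1·(19115/312505); sign now +1
reciprocity: (19115/312505) = +1·(312505/19115) since 19115 mod 4 = 3, 312505 mod 4 = 1; sign now +1
(312505/19115) = (6665/19115)   [reduce mod 19115]
reciprocity: (6665/19115) = +1·(19115/6665) since 6665 mod 4 = 1, 19115 mod 4 = 3; sign now +1
(19115/6665) = (5785/6665)   [reduce mod 6665]
reciprocity: (5785/6665) = +1·(6665/5785) since 5785 mod 4 = 1, 6665 mod 4 = 1; sign now +1
(6665/5785) = (880/5785)   [reduce mod 5785]
880 = 2^4·55; (2/5785) = +1 since 5785 mod 8 = 1, so (880/5785) = (+1)^4·(55/5785); sign now +1
reciprocity: (55/5785) = +1·(5785/55) since 55 mod 4 = 3, 5785 mod 4 = 1; sign now +1
(5785/55) = (10/55)   [reduce mod 55]
10 = 2^1·5; (2/55) = +1 since 55 mod 8 = 7, so (10/55) = (+1)^1·(5/55); sign now +1
reciprocity: (5/55) = +1·(55/5) since 5 mod 4 = 1, 55 mod 4 = 3; sign now +1
(55/5) = (0/5)   [reduce mod 5]
(0/5) = 0   [gcd(a, n) > 1]; final value = 0

0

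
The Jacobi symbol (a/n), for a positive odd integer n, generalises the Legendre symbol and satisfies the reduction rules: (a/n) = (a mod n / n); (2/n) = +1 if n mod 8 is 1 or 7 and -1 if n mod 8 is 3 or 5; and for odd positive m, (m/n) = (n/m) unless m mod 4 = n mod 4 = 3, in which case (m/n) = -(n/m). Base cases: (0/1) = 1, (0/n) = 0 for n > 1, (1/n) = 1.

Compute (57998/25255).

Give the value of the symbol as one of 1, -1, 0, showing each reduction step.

(57998/25255): 57998 mod 25255 = 7488, so (57998/25255) = (7488/25255)
factor out 2^6: 7488 = 2^6·117; with 25255 mod 8 = 7, (2/25255) = +1; sign now +1; continue with (117/25255)
flip (117/25255) -> (25255/117): both odd, 117 mod 4 = 1, 25255 mod 4 = 3, so the flip contributes +1; sign now +1
(25255/117): 25255 mod 117 = 100, so (25255/117) = (100/117)
factor out 2^2: 100 = 2^2·25; with 117 mod 8 = 5, (2/117) = -1; sign now +1; continue with (25/117)
flip (25/117) -> (117/25): both odd, 25 mod 4 = 1, 117 mod 4 = 1, so the flip contributes +1; sign now +1
(117/25): 117 mod 25 = 17, so (117/25) = (17/25)
flip (17/25) -> (25/17): both odd, 17 mod 4 = 1, 25 mod 4 = 1, so the flip contributes +1; sign now +1
(25/17): 25 mod 17 = 8, so (25/17) = (8/17)
factor out 2^3: 8 = 2^3·1; with 17 mod 8 = 1, (2/17) = +1; sign now +1; continue with (1/17)
reached (1/17) = 1, so the symbol is +1

1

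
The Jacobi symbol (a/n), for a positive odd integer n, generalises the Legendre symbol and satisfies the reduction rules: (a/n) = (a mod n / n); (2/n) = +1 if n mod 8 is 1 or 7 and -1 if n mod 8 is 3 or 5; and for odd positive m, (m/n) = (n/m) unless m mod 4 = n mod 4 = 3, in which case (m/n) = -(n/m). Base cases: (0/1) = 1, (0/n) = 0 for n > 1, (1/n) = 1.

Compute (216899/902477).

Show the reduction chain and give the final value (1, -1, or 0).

reciprocity: (216899/902477) = +1·(902477/216899) since 216899 mod 4 = 3, 902477 mod 4 = 1; sign now +1
(902477/216899) = (34881/216899)   [reduce mod 216899]
reciprocity: (34881/216899) = +1·(216899/34881) since 34881 mod 4 = 1, 216899 mod 4 = 3; sign now +1
(216899/34881) = (7613/34881)   [reduce mod 34881]
reciprocity: (7613/34881) = +1·(34881/7613) since 7613 mod 4 = 1, 34881 mod 4 = 1; sign now +1
(34881/7613) = (4429/7613)   [reduce mod 7613]
reciprocity: (4429/7613) = +1·(7613/4429) since 4429 mod 4 = 1, 7613 mod 4 = 1; sign now +1
(7613/4429) = (3184/4429)   [reduce mod 4429]
3184 = 2^4·199; (2/4429) = -1 since 4429 mod 8 = 5, so (3184/4429) = (-1)^4·(199/4429); sign now +1
reciprocity: (199/4429) = +1·(4429/199) since 199 mod 4 = 3, 4429 mod 4 = 1; sign now +1
(4429/199) = (51/199)   [reduce mod 199]
reciprocity: (51/199) = -1·(199/51) since 51 mod 4 = 3, 199 mod 4 = 3; sign now -1
(199/51) = (46/51)   [reduce mod 51]
46 = 2^1·23; (2/51) = -1 since 51 mod 8 = 3, so (46/51) = (-1)^1·(23/51); sign now +1
reciprocity: (23/51) = -1·(51/23) since 23 mod 4 = 3, 51 mod 4 = 3; sign now -1
(51/23) = (5/23)   [reduce mod 23]
reciprocity: (5/23) = +1·(23/5) since 5 mod 4 = 1, 23 mod 4 = 3; sign now -1
(23/5) = (3/5)   [reduce mod 5]
reciprocity: (3/5) = +1·(5/3) since 3 mod 4 = 3, 5 mod 4 = 1; sign now -1
(5/3) = (2/3)   [reduce mod 3]
2 = 2^1·1; (2/3) = -1 since 3 mod 8 = 3, so (2/3) = (-1)^1·(1/3); sign now +1
(1/3) = 1; final value = sign = +1

1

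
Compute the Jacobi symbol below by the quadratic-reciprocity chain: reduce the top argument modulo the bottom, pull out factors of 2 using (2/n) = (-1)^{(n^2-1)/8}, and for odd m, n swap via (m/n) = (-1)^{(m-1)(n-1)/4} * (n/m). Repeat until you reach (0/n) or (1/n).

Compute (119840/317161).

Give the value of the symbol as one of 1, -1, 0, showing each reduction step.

-1

119840 = 2^5·3745; (2/317161) = +1 since 317161 mod 8 = 1, so (119840/317161) = (+1)^5·(3745/317161); sign now +1
reciprocity: (3745/317161) = +1·(317161/3745) since 3745 mod 4 = 1, 317161 mod 4 = 1; sign now +1
(317161/3745) = (2581/3745)   [reduce mod 3745]
reciprocity: (2581/3745) = +1·(3745/2581) since 2581 mod 4 = 1, 3745 mod 4 = 1; sign now +1
(3745/2581) = (1164/2581)   [reduce mod 2581]
1164 = 2^2·291; (2/2581) = -1 since 2581 mod 8 = 5, so (1164/2581) = (-1)^2·(291/2581); sign now +1
reciprocity: (291/2581) = +1·(2581/291) since 291 mod 4 = 3, 2581 mod 4 = 1; sign now +1
(2581/291) = (253/291)   [reduce mod 291]
reciprocity: (253/291) = +1·(291/253) since 253 mod 4 = 1, 291 mod 4 = 3; sign now +1
(291/253) = (38/253)   [reduce mod 253]
38 = 2^1·19; (2/253) = -1 since 253 mod 8 = 5, so (38/253) = (-1)^1·(19/253); sign now -1
reciprocity: (19/253) = +1·(253/19) since 19 mod 4 = 3, 253 mod 4 = 1; sign now -1
(253/19) = (6/19)   [reduce mod 19]
6 = 2^1·3; (2/19) = -1 since 19 mod 8 = 3, so (6/19) = (-1)^1·(3/19); sign now +1
reciprocity: (3/19) = -1·(19/3) since 3 mod 4 = 3, 19 mod 4 = 3; sign now -1
(19/3) = (1/3)   [reduce mod 3]
(1/3) = 1; final value = sign = -1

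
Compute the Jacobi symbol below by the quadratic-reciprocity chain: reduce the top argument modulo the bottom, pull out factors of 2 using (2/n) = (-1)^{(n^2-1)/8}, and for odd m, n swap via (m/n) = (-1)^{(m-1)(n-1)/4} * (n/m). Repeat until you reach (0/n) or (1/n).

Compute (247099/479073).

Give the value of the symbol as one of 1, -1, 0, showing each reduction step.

-1

flip (247099/479073) -> (479073/247099): both odd, 247099 mod 4 = 3, 479073 mod 4 = 1, so the flip contributes +1; sign now +1
(479073/247099): 479073 mod 247099 = 231974, so (479073/247099) = (231974/247099)
factor out 2^1: 231974 = 2^1·115987; with 247099 mod 8 = 3, (2/247099) = -1; sign now -1; continue with (115987/247099)
flip (115987/247099) -> (247099/115987): both odd, 115987 mod 4 = 3, 247099 mod 4 = 3, so the flip contributes -1; sign now +1
(247099/115987): 247099 mod 115987 = 15125, so (247099/115987) = (15125/115987)
flip (15125/115987) -> (115987/15125): both odd, 15125 mod 4 = 1, 115987 mod 4 = 3, so the flip contributes +1; sign now +1
(115987/15125): 115987 mod 15125 = 10112, so (115987/15125) = (10112/15125)
factor out 2^7: 10112 = 2^7·79; with 15125 mod 8 = 5, (2/15125) = -1; sign now -1; continue with (79/15125)
flip (79/15125) -> (15125/79): both odd, 79 mod 4 = 3, 15125 mod 4 = 1, so the flip contributes +1; sign now -1
(15125/79): 15125 mod 79 = 36, so (15125/79) = (36/79)
factor out 2^2: 36 = 2^2·9; with 79 mod 8 = 7, (2/79) = +1; sign now -1; continue with (9/79)
flip (9/79) -> (79/9): both odd, 9 mod 4 = 1, 79 mod 4 = 3, so the flip contributes +1; sign now -1
(79/9): 79 mod 9 = 7, so (79/9) = (7/9)
flip (7/9) -> (9/7): both odd, 7 mod 4 = 3, 9 mod 4 = 1, so the flip contributes +1; sign now -1
(9/7): 9 mod 7 = 2, so (9/7) = (2/7)
factor out 2^1: 2 = 2^1·1; with 7 mod 8 = 7, (2/7) = +1; sign now -1; continue with (1/7)
reached (1/7) = 1, so the symbol is -1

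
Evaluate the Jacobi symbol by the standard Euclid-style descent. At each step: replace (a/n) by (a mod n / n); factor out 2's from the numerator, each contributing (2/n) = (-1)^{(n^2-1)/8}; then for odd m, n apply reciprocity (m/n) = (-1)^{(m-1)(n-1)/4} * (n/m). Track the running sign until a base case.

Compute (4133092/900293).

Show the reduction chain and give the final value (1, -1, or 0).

-1

(4133092/900293): 4133092 mod 900293 = 531920, so (4133092/900293) = (531920/900293)
factor out 2^4: 531920 = 2^4·33245; with 900293 mod 8 = 5, (2/900293) = -1; sign now +1; continue with (33245/900293)
flip (33245/900293) -> (900293/33245): both odd, 33245 mod 4 = 1, 900293 mod 4 = 1, so the flip contributes +1; sign now +1
(900293/33245): 900293 mod 33245 = 2678, so (900293/33245) = (2678/33245)
factor out 2^1: 2678 = 2^1·1339; with 33245 mod 8 = 5, (2/33245) = -1; sign now -1; continue with (1339/33245)
flip (1339/33245) -> (33245/1339): both odd, 1339 mod 4 = 3, 33245 mod 4 = 1, so the flip contributes +1; sign now -1
(33245/1339): 33245 mod 1339 = 1109, so (33245/1339) = (1109/1339)
flip (1109/1339) -> (1339/1109): both odd, 1109 mod 4 = 1, 1339 mod 4 = 3, so the flip contributes +1; sign now -1
(1339/1109): 1339 mod 1109 = 230, so (1339/1109) = (230/1109)
factor out 2^1: 230 = 2^1·115; with 1109 mod 8 = 5, (2/1109) = -1; sign now +1; continue with (115/1109)
flip (115/1109) -> (1109/115): both odd, 115 mod 4 = 3, 1109 mod 4 = 1, so the flip contributes +1; sign now +1
(1109/115): 1109 mod 115 = 74, so (1109/115) = (74/115)
factor out 2^1: 74 = 2^1·37; with 115 mod 8 = 3, (2/115) = -1; sign now -1; continue with (37/115)
flip (37/115) -> (115/37): both odd, 37 mod 4 = 1, 115 mod 4 = 3, so the flip contributes +1; sign now -1
(115/37): 115 mod 37 = 4, so (115/37) = (4/37)
factor out 2^2: 4 = 2^2·1; with 37 mod 8 = 5, (2/37) = -1; sign now -1; continue with (1/37)
reached (1/37) = 1, so the symbol is -1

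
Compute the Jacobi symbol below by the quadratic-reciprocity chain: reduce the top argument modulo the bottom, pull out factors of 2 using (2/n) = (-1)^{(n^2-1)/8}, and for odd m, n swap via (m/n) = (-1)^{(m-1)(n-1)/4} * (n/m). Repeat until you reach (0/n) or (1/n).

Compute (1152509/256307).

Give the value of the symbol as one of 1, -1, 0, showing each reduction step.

1

(1152509/256307) = (127281/256307)   [reduce mod 256307]
reciprocity: (127281/256307) = +1·(256307/127281) since 127281 mod 4 = 1, 256307 mod 4 = 3; sign now +1
(256307/127281) = (1745/127281)   [reduce mod 127281]
reciprocity: (1745/127281) = +1·(127281/1745) since 1745 mod 4 = 1, 127281 mod 4 = 1; sign now +1
(127281/1745) = (1641/1745)   [reduce mod 1745]
reciprocity: (1641/1745) = +1·(1745/1641) since 1641 mod 4 = 1, 1745 mod 4 = 1; sign now +1
(1745/1641) = (104/1641)   [reduce mod 1641]
104 = 2^3·13; (2/1641) = +1 since 1641 mod 8 = 1, so (104/1641) = (+1)^3·(13/1641); sign now +1
reciprocity: (13/1641) = +1·(1641/13) since 13 mod 4 = 1, 1641 mod 4 = 1; sign now +1
(1641/13) = (3/13)   [reduce mod 13]
reciprocity: (3/13) = +1·(13/3) since 3 mod 4 = 3, 13 mod 4 = 1; sign now +1
(13/3) = (1/3)   [reduce mod 3]
(1/3) = 1; final value = sign = +1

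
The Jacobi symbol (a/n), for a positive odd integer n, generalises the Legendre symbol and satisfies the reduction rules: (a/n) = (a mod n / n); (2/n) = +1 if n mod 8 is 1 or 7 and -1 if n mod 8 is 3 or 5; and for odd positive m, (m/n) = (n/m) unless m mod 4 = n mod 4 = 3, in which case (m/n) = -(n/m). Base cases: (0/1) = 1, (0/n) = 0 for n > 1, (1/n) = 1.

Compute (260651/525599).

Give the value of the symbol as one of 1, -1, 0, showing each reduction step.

1

reciprocity: (260651/525599) = -1·(525599/260651) since 260651 mod 4 = 3, 525599 mod 4 = 3; sign now -1
(525599/260651) = (4297/260651)   [reduce mod 260651]
reciprocity: (4297/260651) = +1·(260651/4297) since 4297 mod 4 = 1, 260651 mod 4 = 3; sign now -1
(260651/4297) = (2831/4297)   [reduce mod 4297]
reciprocity: (2831/4297) = +1·(4297/2831) since 2831 mod 4 = 3, 4297 mod 4 = 1; sign now -1
(4297/2831) = (1466/2831)   [reduce mod 2831]
1466 = 2^1·733; (2/2831) = +1 since 2831 mod 8 = 7, so (1466/2831) = (+1)^1·(733/2831); sign now -1
reciprocity: (733/2831) = +1·(2831/733) since 733 mod 4 = 1, 2831 mod 4 = 3; sign now -1
(2831/733) = (632/733)   [reduce mod 733]
632 = 2^3·79; (2/733) = -1 since 733 mod 8 = 5, so (632/733) = (-1)^3·(79/733); sign now +1
reciprocity: (79/733) = +1·(733/79) since 79 mod 4 = 3, 733 mod 4 = 1; sign now +1
(733/79) = (22/79)   [reduce mod 79]
22 = 2^1·11; (2/79) = +1 since 79 mod 8 = 7, so (22/79) = (+1)^1·(11/79); sign now +1
reciprocity: (11/79) = -1·(79/11) since 11 mod 4 = 3, 79 mod 4 = 3; sign now -1
(79/11) = (2/11)   [reduce mod 11]
2 = 2^1·1; (2/11) = -1 since 11 mod 8 = 3, so (2/11) = (-1)^1·(1/11); sign now +1
(1/11) = 1; final value = sign = +1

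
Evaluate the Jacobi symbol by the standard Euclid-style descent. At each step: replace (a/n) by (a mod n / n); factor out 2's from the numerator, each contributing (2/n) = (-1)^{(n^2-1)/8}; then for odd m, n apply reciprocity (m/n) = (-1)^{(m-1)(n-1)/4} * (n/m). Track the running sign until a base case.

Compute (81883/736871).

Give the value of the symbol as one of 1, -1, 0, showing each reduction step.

reciprocity: (81883/736871) = -1·(736871/81883) since 81883 mod 4 = 3, 736871 mod 4 = 3; sign now -1
(736871/81883) = (81807/81883)   [reduce mod 81883]
reciprocity: (81807/81883) = -1·(81883/81807) since 81807 mod 4 = 3, 81883 mod 4 = 3; sign now +1
(81883/81807) = (76/81807)   [reduce mod 81807]
76 = 2^2·19; (2/81807) = +1 since 81807 mod 8 = 7, so (76/81807) = (+1)^2·(19/81807); sign now +1
reciprocity: (19/81807) = -1·(81807/19) since 19 mod 4 = 3, 81807 mod 4 = 3; sign now -1
(81807/19) = (12/19)   [reduce mod 19]
12 = 2^2·3; (2/19) = -1 since 19 mod 8 = 3, so (12/19) = (-1)^2·(3/19); sign now -1
reciprocity: (3/19) = -1·(19/3) since 3 mod 4 = 3, 19 mod 4 = 3; sign now +1
(19/3) = (1/3)   [reduce mod 3]
(1/3) = 1; final value = sign = +1

1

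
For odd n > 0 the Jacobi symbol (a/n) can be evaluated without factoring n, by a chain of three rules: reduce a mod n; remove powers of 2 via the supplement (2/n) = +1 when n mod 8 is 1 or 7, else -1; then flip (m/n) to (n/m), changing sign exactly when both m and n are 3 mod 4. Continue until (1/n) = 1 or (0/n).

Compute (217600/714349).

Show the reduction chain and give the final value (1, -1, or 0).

factor out 2^9: 217600 = 2^9·425; with 714349 mod 8 = 5, (2/714349) = -1; sign now -1; continue with (425/714349)
flip (425/714349) -> (714349/425): both odd, 425 mod 4 = 1, 714349 mod 4 = 1, so the flip contributes +1; sign now -1
(714349/425): 714349 mod 425 = 349, so (714349/425) = (349/425)
flip (349/425) -> (425/349): both odd, 349 mod 4 = 1, 425 mod 4 = 1, so the flip contributes +1; sign now -1
(425/349): 425 mod 349 = 76, so (425/349) = (76/349)
factor out 2^2: 76 = 2^2·19; with 349 mod 8 = 5, (2/349) = -1; sign now -1; continue with (19/349)
flip (19/349) -> (349/19): both odd, 19 mod 4 = 3, 349 mod 4 = 1, so the flip contributes +1; sign now -1
(349/19): 349 mod 19 = 7, so (349/19) = (7/19)
flip (7/19) -> (19/7): both odd, 7 mod 4 = 3, 19 mod 4 = 3, so the flip contributes -1; sign now +1
(19/7): 19 mod 7 = 5, so (19/7) = (5/7)
flip (5/7) -> (7/5): both odd, 5 mod 4 = 1, 7 mod 4 = 3, so the flip contributes +1; sign now +1
(7/5): 7 mod 5 = 2, so (7/5) = (2/5)
factor out 2^1: 2 = 2^1·1; with 5 mod 8 = 5, (2/5) = -1; sign now -1; continue with (1/5)
reached (1/5) = 1, so the symbol is -1

-1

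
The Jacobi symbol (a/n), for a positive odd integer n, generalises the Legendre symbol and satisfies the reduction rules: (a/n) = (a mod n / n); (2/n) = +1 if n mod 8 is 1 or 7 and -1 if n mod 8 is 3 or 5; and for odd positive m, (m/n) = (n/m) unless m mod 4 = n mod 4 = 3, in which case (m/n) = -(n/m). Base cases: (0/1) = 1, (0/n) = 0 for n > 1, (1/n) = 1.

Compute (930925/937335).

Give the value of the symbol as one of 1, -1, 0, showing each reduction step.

0

flip (930925/937335) -> (937335/930925): both odd, 930925 mod 4 = 1, 937335 mod 4 = 3, so the flip contributes +1; sign now +1
(937335/930925): 937335 mod 930925 = 6410, so (937335/930925) = (6410/930925)
factor out 2^1: 6410 = 2^1·3205; with 930925 mod 8 = 5, (2/930925) = -1; sign now -1; continue with (3205/930925)
flip (3205/930925) -> (930925/3205): both odd, 3205 mod 4 = 1, 930925 mod 4 = 1, so the flip contributes +1; sign now -1
(930925/3205): 930925 mod 3205 = 1475, so (930925/3205) = (1475/3205)
flip (1475/3205) -> (3205/1475): both odd, 1475 mod 4 = 3, 3205 mod 4 = 1, so the flip contributes +1; sign now -1
(3205/1475): 3205 mod 1475 = 255, so (3205/1475) = (255/1475)
flip (255/1475) -> (1475/255): both odd, 255 mod 4 = 3, 1475 mod 4 = 3, so the flip contributes -1; sign now +1
(1475/255): 1475 mod 255 = 200, so (1475/255) = (200/255)
factor out 2^3: 200 = 2^3·25; with 255 mod 8 = 7, (2/255) = +1; sign now +1; continue with (25/255)
flip (25/255) -> (255/25): both odd, 25 mod 4 = 1, 255 mod 4 = 3, so the flip contributes +1; sign now +1
(255/25): 255 mod 25 = 5, so (255/25) = (5/25)
flip (5/25) -> (25/5): both odd, 5 mod 4 = 1, 25 mod 4 = 1, so the flip contributes +1; sign now +1
(25/5): 25 mod 5 = 0, so (25/5) = (0/5)
reached (0/5); gcd(a, n) > 1, so (0/5) = 0 and the symbol is 0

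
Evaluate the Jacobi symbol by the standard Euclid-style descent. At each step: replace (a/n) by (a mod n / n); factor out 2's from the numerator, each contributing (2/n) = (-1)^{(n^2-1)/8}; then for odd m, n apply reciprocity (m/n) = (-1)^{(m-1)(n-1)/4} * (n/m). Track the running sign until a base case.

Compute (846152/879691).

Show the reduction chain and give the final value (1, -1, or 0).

846152 = 2^3·105769; (2/879691) = -1 since 879691 mod 8 = 3, so (846152/879691) = (-1)^3·(105769/879691); sign now -1
reciprocity: (105769/879691) = +1·(879691/105769) since 105769 mod 4 = 1, 879691 mod 4 = 3; sign now -1
(879691/105769) = (33539/105769)   [reduce mod 105769]
reciprocity: (33539/105769) = +1·(105769/33539) since 33539 mod 4 = 3, 105769 mod 4 = 1; sign now -1
(105769/33539) = (5152/33539)   [reduce mod 33539]
5152 = 2^5·161; (2/33539) = -1 since 33539 mod 8 = 3, so (5152/33539) = (-1)^5·(161/33539); sign now +1
reciprocity: (161/33539) = +1·(33539/161) since 161 mod 4 = 1, 33539 mod 4 = 3; sign now +1
(33539/161) = (51/161)   [reduce mod 161]
reciprocity: (51/161) = +1·(161/51) since 51 mod 4 = 3, 161 mod 4 = 1; sign now +1
(161/51) = (8/51)   [reduce mod 51]
8 = 2^3·1; (2/51) = -1 since 51 mod 8 = 3, so (8/51) = (-1)^3·(1/51); sign now -1
(1/51) = 1; final value = sign = -1

-1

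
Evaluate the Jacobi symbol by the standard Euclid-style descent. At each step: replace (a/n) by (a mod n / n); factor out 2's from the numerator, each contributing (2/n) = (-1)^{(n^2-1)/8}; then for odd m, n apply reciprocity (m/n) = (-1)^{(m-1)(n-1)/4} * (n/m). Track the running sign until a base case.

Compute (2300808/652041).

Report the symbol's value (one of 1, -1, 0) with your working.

0

(2300808/652041) = (344685/652041)   [reduce mod 652041]
reciprocity: (344685/652041) = +1·(652041/344685) since 344685 mod 4 = 1, 652041 mod 4 = 1; sign now +1
(652041/344685) = (307356/344685)   [reduce mod 344685]
307356 = 2^2·76839; (2/344685) = -1 since 344685 mod 8 = 5, so (307356/344685) = (-1)^2·(76839/344685); sign now +1
reciprocity: (76839/344685) = +1·(344685/76839) since 76839 mod 4 = 3, 344685 mod 4 = 1; sign now +1
(344685/76839) = (37329/76839)   [reduce mod 76839]
reciprocity: (37329/76839) = +1·(76839/37329) since 37329 mod 4 = 1, 76839 mod 4 = 3; sign now +1
(76839/37329) = (2181/37329)   [reduce mod 37329]
reciprocity: (2181/37329) = +1·(37329/2181) since 2181 mod 4 = 1, 37329 mod 4 = 1; sign now +1
(37329/2181) = (252/2181)   [reduce mod 2181]
252 = 2^2·63; (2/2181) = -1 since 2181 mod 8 = 5, so (252/2181) = (-1)^2·(63/2181); sign now +1
reciprocity: (63/2181) = +1·(2181/63) since 63 mod 4 = 3, 2181 mod 4 = 1; sign now +1
(2181/63) = (39/63)   [reduce mod 63]
reciprocity: (39/63) = -1·(63/39) since 39 mod 4 = 3, 63 mod 4 = 3; sign now -1
(63/39) = (24/39)   [reduce mod 39]
24 = 2^3·3; (2/39) = +1 since 39 mod 8 = 7, so (24/39) = (+1)^3·(3/39); sign now -1
reciprocity: (3/39) = -1·(39/3) since 3 mod 4 = 3, 39 mod 4 = 3; sign now +1
(39/3) = (0/3)   [reduce mod 3]
(0/3) = 0   [gcd(a, n) > 1]; final value = 0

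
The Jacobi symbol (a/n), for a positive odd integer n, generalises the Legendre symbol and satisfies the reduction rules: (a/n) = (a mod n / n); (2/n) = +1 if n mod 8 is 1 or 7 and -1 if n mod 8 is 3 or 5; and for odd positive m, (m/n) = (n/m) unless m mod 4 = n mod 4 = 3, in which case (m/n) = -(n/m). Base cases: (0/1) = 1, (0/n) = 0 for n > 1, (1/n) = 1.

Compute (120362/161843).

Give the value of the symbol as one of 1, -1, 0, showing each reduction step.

0

120362 = 2^1·60181; (2/161843) = -1 since 161843 mod 8 = 3, so (120362/161843) = (-1)^1·(60181/161843); sign now -1
reciprocity: (60181/161843) = +1·(161843/60181) since 60181 mod 4 = 1, 161843 mod 4 = 3; sign now -1
(161843/60181) = (41481/60181)   [reduce mod 60181]
reciprocity: (41481/60181) = +1·(60181/41481) since 41481 mod 4 = 1, 60181 mod 4 = 1; sign now -1
(60181/41481) = (18700/41481)   [reduce mod 41481]
18700 = 2^2·4675; (2/41481) = +1 since 41481 mod 8 = 1, so (18700/41481) = (+1)^2·(4675/41481); sign now -1
reciprocity: (4675/41481) = +1·(41481/4675) since 4675 mod 4 = 3, 41481 mod 4 = 1; sign now -1
(41481/4675) = (4081/4675)   [reduce mod 4675]
reciprocity: (4081/4675) = +1·(4675/4081) since 4081 mod 4 = 1, 4675 mod 4 = 3; sign now -1
(4675/4081) = (594/4081)   [reduce mod 4081]
594 = 2^1·297; (2/4081) = +1 since 4081 mod 8 = 1, so (594/4081) = (+1)^1·(297/4081); sign now -1
reciprocity: (297/4081) = +1·(4081/297) since 297 mod 4 = 1, 4081 mod 4 = 1; sign now -1
(4081/297) = (220/297)   [reduce mod 297]
220 = 2^2·55; (2/297) = +1 since 297 mod 8 = 1, so (220/297) = (+1)^2·(55/297); sign now -1
reciprocity: (55/297) = +1·(297/55) since 55 mod 4 = 3, 297 mod 4 = 1; sign now -1
(297/55) = (22/55)   [reduce mod 55]
22 = 2^1·11; (2/55) = +1 since 55 mod 8 = 7, so (22/55) = (+1)^1·(11/55); sign now -1
reciprocity: (11/55) = -1·(55/11) since 11 mod 4 = 3, 55 mod 4 = 3; sign now +1
(55/11) = (0/11)   [reduce mod 11]
(0/11) = 0   [gcd(a, n) > 1]; final value = 0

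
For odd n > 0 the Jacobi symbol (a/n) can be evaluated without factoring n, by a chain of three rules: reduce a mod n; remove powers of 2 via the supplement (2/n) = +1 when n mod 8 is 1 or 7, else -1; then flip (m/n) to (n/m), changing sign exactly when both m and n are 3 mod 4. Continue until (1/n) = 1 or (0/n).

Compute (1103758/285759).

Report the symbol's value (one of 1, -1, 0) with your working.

(1103758/285759) = (246481/285759)   [reduce mod 285759]
reciprocity: (246481/285759) = +1·(285759/246481) since 246481 mod 4 = 1, 285759 mod 4 = 3; sign now +1
(285759/246481) = (39278/246481)   [reduce mod 246481]
39278 = 2^1·19639; (2/246481) = +1 since 246481 mod 8 = 1, so (39278/246481) = (+1)^1·(19639/246481); sign now +1
reciprocity: (19639/246481) = +1·(246481/19639) since 19639 mod 4 = 3, 246481 mod 4 = 1; sign now +1
(246481/19639) = (10813/19639)   [reduce mod 19639]
reciprocity: (10813/19639) = +1·(19639/10813) since 10813 mod 4 = 1, 19639 mod 4 = 3; sign now +1
(19639/10813) = (8826/10813)   [reduce mod 10813]
8826 = 2^1·4413; (2/10813) = -1 since 10813 mod 8 = 5, so (8826/10813) = (-1)^1·(4413/10813); sign now -1
reciprocity: (4413/10813) = +1·(10813/4413) since 4413 mod 4 = 1, 10813 mod 4 = 1; sign now -1
(10813/4413) = (1987/4413)   [reduce mod 4413]
reciprocity: (1987/4413) = +1·(4413/1987) since 1987 mod 4 = 3, 4413 mod 4 = 1; sign now -1
(4413/1987) = (439/1987)   [reduce mod 1987]
reciprocity: (439/1987) = -1·(1987/439) since 439 mod 4 = 3, 1987 mod 4 = 3; sign now +1
(1987/439) = (231/439)   [reduce mod 439]
reciprocity: (231/439) = -1·(439/231) since 231 mod 4 = 3, 439 mod 4 = 3; sign now -1
(439/231) = (208/231)   [reduce mod 231]
208 = 2^4·13; (2/231) = +1 since 231 mod 8 = 7, so (208/231) = (+1)^4·(13/231); sign now -1
reciprocity: (13/231) = +1·(231/13) since 13 mod 4 = 1, 231 mod 4 = 3; sign now -1
(231/13) = (10/13)   [reduce mod 13]
10 = 2^1·5; (2/13) = -1 since 13 mod 8 = 5, so (10/13) = (-1)^1·(5/13); sign now +1
reciprocity: (5/13) = +1·(13/5) since 5 mod 4 = 1, 13 mod 4 = 1; sign now +1
(13/5) = (3/5)   [reduce mod 5]
reciprocity: (3/5) = +1·(5/3) since 3 mod 4 = 3, 5 mod 4 = 1; sign now +1
(5/3) = (2/3)   [reduce mod 3]
2 = 2^1·1; (2/3) = -1 since 3 mod 8 = 3, so (2/3) = (-1)^1·(1/3); sign now -1
(1/3) = 1; final value = sign = -1

-1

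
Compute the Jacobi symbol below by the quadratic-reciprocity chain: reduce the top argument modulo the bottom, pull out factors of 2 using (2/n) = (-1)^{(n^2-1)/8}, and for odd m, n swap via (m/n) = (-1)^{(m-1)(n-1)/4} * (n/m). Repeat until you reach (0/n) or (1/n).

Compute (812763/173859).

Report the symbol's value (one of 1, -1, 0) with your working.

(812763/173859): 812763 mod 173859 = 117327, so (812763/173859) = (117327/173859)
flip (117327/173859) -> (173859/117327): both odd, 117327 mod 4 = 3, 173859 mod 4 = 3, so the flip contributes -1; sign now -1
(173859/117327): 173859 mod 117327 = 56532, so (173859/117327) = (56532/117327)
factor out 2^2: 56532 = 2^2·14133; with 117327 mod 8 = 7, (2/117327) = +1; sign now -1; continue with (14133/117327)
flip (14133/117327) -> (117327/14133): both odd, 14133 mod 4 = 1, 117327 mod 4 = 3, so the flip contributes +1; sign now -1
(117327/14133): 117327 mod 14133 = 4263, so (117327/14133) = (4263/14133)
flip (4263/14133) -> (14133/4263): both odd, 4263 mod 4 = 3, 14133 mod 4 = 1, so the flip contributes +1; sign now -1
(14133/4263): 14133 mod 4263 = 1344, so (14133/4263) = (1344/4263)
factor out 2^6: 1344 = 2^6·21; with 4263 mod 8 = 7, (2/4263) = +1; sign now -1; continue with (21/4263)
flip (21/4263) -> (4263/21): both odd, 21 mod 4 = 1, 4263 mod 4 = 3, so the flip contributes +1; sign now -1
(4263/21): 4263 mod 21 = 0, so (4263/21) = (0/21)
reached (0/21); gcd(a, n) > 1, so (0/21) = 0 and the symbol is 0

0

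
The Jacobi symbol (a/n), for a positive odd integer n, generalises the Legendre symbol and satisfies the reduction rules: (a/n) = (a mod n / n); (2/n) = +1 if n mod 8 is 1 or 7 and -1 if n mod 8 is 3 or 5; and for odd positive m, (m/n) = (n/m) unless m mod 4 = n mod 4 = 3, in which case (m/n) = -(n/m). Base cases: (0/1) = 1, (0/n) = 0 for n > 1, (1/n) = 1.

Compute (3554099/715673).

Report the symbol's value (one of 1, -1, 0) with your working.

(3554099/715673) = (691407/715673)   [reduce mod 715673]
reciprocity: (691407/715673) = +1·(715673/691407) since 691407 mod 4 = 3, 715673 mod 4 = 1; sign now +1
(715673/691407) = (24266/691407)   [reduce mod 691407]
24266 = 2^1·12133; (2/691407) = +1 since 691407 mod 8 = 7, so (24266/691407) = (+1)^1·(12133/691407); sign now +1
reciprocity: (12133/691407) = +1·(691407/12133) since 12133 mod 4 = 1, 691407 mod 4 = 3; sign now +1
(691407/12133) = (11959/12133)   [reduce mod 12133]
reciprocity: (11959/12133) = +1·(12133/11959) since 11959 mod 4 = 3, 12133 mod 4 = 1; sign now +1
(12133/11959) = (174/11959)   [reduce mod 11959]
174 = 2^1·87; (2/11959) = +1 since 11959 mod 8 = 7, so (174/11959) = (+1)^1·(87/11959); sign now +1
reciprocity: (87/11959) = -1·(11959/87) since 87 mod 4 = 3, 11959 mod 4 = 3; sign now -1
(11959/87) = (40/87)   [reduce mod 87]
40 = 2^3·5; (2/87) = +1 since 87 mod 8 = 7, so (40/87) = (+1)^3·(5/87); sign now -1
reciprocity: (5/87) = +1·(87/5) since 5 mod 4 = 1, 87 mod 4 = 3; sign now -1
(87/5) = (2/5)   [reduce mod 5]
2 = 2^1·1; (2/5) = -1 since 5 mod 8 = 5, so (2/5) = (-1)^1·(1/5); sign now +1
(1/5) = 1; final value = sign = +1

1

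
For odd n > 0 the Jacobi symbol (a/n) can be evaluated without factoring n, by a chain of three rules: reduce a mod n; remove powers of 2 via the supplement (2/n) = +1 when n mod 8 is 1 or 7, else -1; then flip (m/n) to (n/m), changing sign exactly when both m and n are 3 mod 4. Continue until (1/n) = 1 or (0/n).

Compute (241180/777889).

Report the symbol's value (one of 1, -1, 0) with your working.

241180 = 2^2·60295; (2/777889) = +1 since 777889 mod 8 = 1, so (241180/777889) = (+1)^2·(60295/777889); sign now +1
reciprocity: (60295/777889) = +1·(777889/60295) since 60295 mod 4 = 3, 777889 mod 4 = 1; sign now +1
(777889/60295) = (54349/60295)   [reduce mod 60295]
reciprocity: (54349/60295) = +1·(60295/54349) since 54349 mod 4 = 1, 60295 mod 4 = 3; sign now +1
(60295/54349) = (5946/54349)   [reduce mod 54349]
5946 = 2^1·2973; (2/54349) = -1 since 54349 mod 8 = 5, so (5946/54349) = (-1)^1·(2973/54349); sign now -1
reciprocity: (2973/54349) = +1·(54349/2973) since 2973 mod 4 = 1, 54349 mod 4 = 1; sign now -1
(54349/2973) = (835/2973)   [reduce mod 2973]
reciprocity: (835/2973) = +1·(2973/835) since 835 mod 4 = 3, 2973 mod 4 = 1; sign now -1
(2973/835) = (468/835)   [reduce mod 835]
468 = 2^2·117; (2/835) = -1 since 835 mod 8 = 3, so (468/835) = (-1)^2·(117/835); sign now -1
reciprocity: (117/835) = +1·(835/117) since 117 mod 4 = 1, 835 mod 4 = 3; sign now -1
(835/117) = (16/117)   [reduce mod 117]
16 = 2^4·1; (2/117) = -1 since 117 mod 8 = 5, so (16/117) = (-1)^4·(1/117); sign now -1
(1/117) = 1; final value = sign = -1

-1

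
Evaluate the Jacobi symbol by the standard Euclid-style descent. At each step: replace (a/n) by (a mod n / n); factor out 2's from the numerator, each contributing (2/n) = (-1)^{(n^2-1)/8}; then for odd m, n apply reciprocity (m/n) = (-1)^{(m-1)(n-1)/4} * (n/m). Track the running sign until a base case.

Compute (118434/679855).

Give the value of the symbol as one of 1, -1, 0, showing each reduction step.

factor out 2^1: 118434 = 2^1·59217; with 679855 mod 8 = 7, (2/679855) = +1; sign now +1; continue with (59217/679855)
flip (59217/679855) -> (679855/59217): both odd, 59217 mod 4 = 1, 679855 mod 4 = 3, so the flip contributes +1; sign now +1
(679855/59217): 679855 mod 59217 = 28468, so (679855/59217) = (28468/59217)
factor out 2^2: 28468 = 2^2·7117; with 59217 mod 8 = 1, (2/59217) = +1; sign now +1; continue with (7117/59217)
flip (7117/59217) -> (59217/7117): both odd, 7117 mod 4 = 1, 59217 mod 4 = 1, so the flip contributes +1; sign now +1
(59217/7117): 59217 mod 7117 = 2281, so (59217/7117) = (2281/7117)
flip (2281/7117) -> (7117/2281): both odd, 2281 mod 4 = 1, 7117 mod 4 = 1, so the flip contributes +1; sign now +1
(7117/2281): 7117 mod 2281 = 274, so (7117/2281) = (274/2281)
factor out 2^1: 274 = 2^1·137; with 2281 mod 8 = 1, (2/2281) = +1; sign now +1; continue with (137/2281)
flip (137/2281) -> (2281/137): both odd, 137 mod 4 = 1, 2281 mod 4 = 1, so the flip contributes +1; sign now +1
(2281/137): 2281 mod 137 = 89, so (2281/137) = (89/137)
flip (89/137) -> (137/89): both odd, 89 mod 4 = 1, 137 mod 4 = 1, so the flip contributes +1; sign now +1
(137/89): 137 mod 89 = 48, so (137/89) = (48/89)
factor out 2^4: 48 = 2^4·3; with 89 mod 8 = 1, (2/89) = +1; sign now +1; continue with (3/89)
flip (3/89) -> (89/3): both odd, 3 mod 4 = 3, 89 mod 4 = 1, so the flip contributes +1; sign now +1
(89/3): 89 mod 3 = 2, so (89/3) = (2/3)
factor out 2^1: 2 = 2^1·1; with 3 mod 8 = 3, (2/3) = -1; sign now -1; continue with (1/3)
reached (1/3) = 1, so the symbol is -1

-1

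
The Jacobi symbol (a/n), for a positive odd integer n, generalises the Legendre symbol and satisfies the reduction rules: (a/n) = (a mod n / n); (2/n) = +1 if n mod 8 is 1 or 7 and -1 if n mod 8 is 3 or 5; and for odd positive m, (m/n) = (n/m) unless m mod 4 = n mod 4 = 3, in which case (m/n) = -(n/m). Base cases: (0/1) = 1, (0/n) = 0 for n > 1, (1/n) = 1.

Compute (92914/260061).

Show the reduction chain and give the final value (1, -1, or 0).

1

92914 = 2^1·46457; (2/260061) = -1 since 260061 mod 8 = 5, so (92914/260061) = (-1)^1·(46457/260061); sign now -1
reciprocity: (46457/260061) = +1·(260061/46457) since 46457 mod 4 = 1, 260061 mod 4 = 1; sign now -1
(260061/46457) = (27776/46457)   [reduce mod 46457]
27776 = 2^7·217; (2/46457) = +1 since 46457 mod 8 = 1, so (27776/46457) = (+1)^7·(217/46457); sign now -1
reciprocity: (217/46457) = +1·(46457/217) since 217 mod 4 = 1, 46457 mod 4 = 1; sign now -1
(46457/217) = (19/217)   [reduce mod 217]
reciprocity: (19/217) = +1·(217/19) since 19 mod 4 = 3, 217 mod 4 = 1; sign now -1
(217/19) = (8/19)   [reduce mod 19]
8 = 2^3·1; (2/19) = -1 since 19 mod 8 = 3, so (8/19) = (-1)^3·(1/19); sign now +1
(1/19) = 1; final value = sign = +1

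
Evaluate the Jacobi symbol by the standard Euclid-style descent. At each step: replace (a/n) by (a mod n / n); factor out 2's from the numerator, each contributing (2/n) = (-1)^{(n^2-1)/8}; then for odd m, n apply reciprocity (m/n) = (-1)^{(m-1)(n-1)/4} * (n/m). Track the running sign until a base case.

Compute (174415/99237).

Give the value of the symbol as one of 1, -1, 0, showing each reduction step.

1

(174415/99237) = (75178/99237)   [reduce mod 99237]
75178 = 2^1·37589; (2/99237) = -1 since 99237 mod 8 = 5, so (75178/99237) = (-1)^1·(37589/99237); sign now -1
reciprocity: (37589/99237) = +1·(99237/37589) since 37589 mod 4 = 1, 99237 mod 4 = 1; sign now -1
(99237/37589) = (24059/37589)   [reduce mod 37589]
reciprocity: (24059/37589) = +1·(37589/24059) since 24059 mod 4 = 3, 37589 mod 4 = 1; sign now -1
(37589/24059) = (13530/24059)   [reduce mod 24059]
13530 = 2^1·6765; (2/24059) = -1 since 24059 mod 8 = 3, so (13530/24059) = (-1)^1·(6765/24059); sign now +1
reciprocity: (6765/24059) = +1·(24059/6765) since 6765 mod 4 = 1, 24059 mod 4 = 3; sign now +1
(24059/6765) = (3764/6765)   [reduce mod 6765]
3764 = 2^2·941; (2/6765) = -1 since 6765 mod 8 = 5, so (3764/6765) = (-1)^2·(941/6765); sign now +1
reciprocity: (941/6765) = +1·(6765/941) since 941 mod 4 = 1, 6765 mod 4 = 1; sign now +1
(6765/941) = (178/941)   [reduce mod 941]
178 = 2^1·89; (2/941) = -1 since 941 mod 8 = 5, so (178/941) = (-1)^1·(89/941); sign now -1
reciprocity: (89/941) = +1·(941/89) since 89 mod 4 = 1, 941 mod 4 = 1; sign now -1
(941/89) = (51/89)   [reduce mod 89]
reciprocity: (51/89) = +1·(89/51) since 51 mod 4 = 3, 89 mod 4 = 1; sign now -1
(89/51) = (38/51)   [reduce mod 51]
38 = 2^1·19; (2/51) = -1 since 51 mod 8 = 3, so (38/51) = (-1)^1·(19/51); sign now +1
reciprocity: (19/51) = -1·(51/19) since 19 mod 4 = 3, 51 mod 4 = 3; sign now -1
(51/19) = (13/19)   [reduce mod 19]
reciprocity: (13/19) = +1·(19/13) since 13 mod 4 = 1, 19 mod 4 = 3; sign now -1
(19/13) = (6/13)   [reduce mod 13]
6 = 2^1·3; (2/13) = -1 since 13 mod 8 = 5, so (6/13) = (-1)^1·(3/13); sign now +1
reciprocity: (3/13) = +1·(13/3) since 3 mod 4 = 3, 13 mod 4 = 1; sign now +1
(13/3) = (1/3)   [reduce mod 3]
(1/3) = 1; final value = sign = +1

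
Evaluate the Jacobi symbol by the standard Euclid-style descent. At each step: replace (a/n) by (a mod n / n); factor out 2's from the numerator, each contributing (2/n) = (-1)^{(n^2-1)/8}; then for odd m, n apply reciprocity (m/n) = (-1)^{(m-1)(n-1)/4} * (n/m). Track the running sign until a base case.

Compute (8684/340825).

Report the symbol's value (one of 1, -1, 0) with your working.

-1

8684 = 2^2·2171; (2/340825) = +1 since 340825 mod 8 = 1, so (8684/340825) = (+1)^2·(2171/340825); sign now +1
reciprocity: (2171/340825) = +1·(340825/2171) since 2171 mod 4 = 3, 340825 mod 4 = 1; sign now +1
(340825/2171) = (2149/2171)   [reduce mod 2171]
reciprocity: (2149/2171) = +1·(2171/2149) since 2149 mod 4 = 1, 2171 mod 4 = 3; sign now +1
(2171/2149) = (22/2149)   [reduce mod 2149]
22 = 2^1·11; (2/2149) = -1 since 2149 mod 8 = 5, so (22/2149) = (-1)^1·(11/2149); sign now -1
reciprocity: (11/2149) = +1·(2149/11) since 11 mod 4 = 3, 2149 mod 4 = 1; sign now -1
(2149/11) = (4/11)   [reduce mod 11]
4 = 2^2·1; (2/11) = -1 since 11 mod 8 = 3, so (4/11) = (-1)^2·(1/11); sign now -1
(1/11) = 1; final value = sign = -1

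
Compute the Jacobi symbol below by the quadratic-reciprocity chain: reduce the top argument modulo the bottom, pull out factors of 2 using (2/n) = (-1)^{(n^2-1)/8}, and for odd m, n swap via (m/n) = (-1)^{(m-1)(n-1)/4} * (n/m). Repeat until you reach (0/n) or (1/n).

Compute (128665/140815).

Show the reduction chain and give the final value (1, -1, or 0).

0

flip (128665/140815) -> (140815/128665): both odd, 128665 mod 4 = 1, 140815 mod 4 = 3, so the flip contributes +1; sign now +1
(140815/128665): 140815 mod 128665 = 12150, so (140815/128665) = (12150/128665)
factor out 2^1: 12150 = 2^1·6075; with 128665 mod 8 = 1, (2/128665) = +1; sign now +1; continue with (6075/128665)
flip (6075/128665) -> (128665/6075): both odd, 6075 mod 4 = 3, 128665 mod 4 = 1, so the flip contributes +1; sign now +1
(128665/6075): 128665 mod 6075 = 1090, so (128665/6075) = (1090/6075)
factor out 2^1: 1090 = 2^1·545; with 6075 mod 8 = 3, (2/6075) = -1; sign now -1; continue with (545/6075)
flip (545/6075) -> (6075/545): both odd, 545 mod 4 = 1, 6075 mod 4 = 3, so the flip contributes +1; sign now -1
(6075/545): 6075 mod 545 = 80, so (6075/545) = (80/545)
factor out 2^4: 80 = 2^4·5; with 545 mod 8 = 1, (2/545) = +1; sign now -1; continue with (5/545)
flip (5/545) -> (545/5): both odd, 5 mod 4 = 1, 545 mod 4 = 1, so the flip contributes +1; sign now -1
(545/5): 545 mod 5 = 0, so (545/5) = (0/5)
reached (0/5); gcd(a, n) > 1, so (0/5) = 0 and the symbol is 0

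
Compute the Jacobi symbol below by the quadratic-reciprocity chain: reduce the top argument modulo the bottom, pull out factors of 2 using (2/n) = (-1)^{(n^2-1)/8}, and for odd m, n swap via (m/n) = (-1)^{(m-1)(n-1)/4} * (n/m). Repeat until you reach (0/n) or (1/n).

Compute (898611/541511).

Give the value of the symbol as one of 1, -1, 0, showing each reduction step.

(898611/541511): 898611 mod 541511 = 357100, so (898611/541511) = (357100/541511)
factor out 2^2: 357100 = 2^2·89275; with 541511 mod 8 = 7, (2/541511) = +1; sign now +1; continue with (89275/541511)
flip (89275/541511) -> (541511/89275): both odd, 89275 mod 4 = 3, 541511 mod 4 = 3, so the flip contributes -1; sign now -1
(541511/89275): 541511 mod 89275 = 5861, so (541511/89275) = (5861/89275)
flip (5861/89275) -> (89275/5861): both odd, 5861 mod 4 = 1, 89275 mod 4 = 3, so the flip contributes +1; sign now -1
(89275/5861): 89275 mod 5861 = 1360, so (89275/5861) = (1360/5861)
factor out 2^4: 1360 = 2^4·85; with 5861 mod 8 = 5, (2/5861) = -1; sign now -1; continue with (85/5861)
flip (85/5861) -> (5861/85): both odd, 85 mod 4 = 1, 5861 mod 4 = 1, so the flip contributes +1; sign now -1
(5861/85): 5861 mod 85 = 81, so (5861/85) = (81/85)
flip (81/85) -> (85/81): both odd, 81 mod 4 = 1, 85 mod 4 = 1, so the flip contributes +1; sign now -1
(85/81): 85 mod 81 = 4, so (85/81) = (4/81)
factor out 2^2: 4 = 2^2·1; with 81 mod 8 = 1, (2/81) = +1; sign now -1; continue with (1/81)
reached (1/81) = 1, so the symbol is -1

-1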